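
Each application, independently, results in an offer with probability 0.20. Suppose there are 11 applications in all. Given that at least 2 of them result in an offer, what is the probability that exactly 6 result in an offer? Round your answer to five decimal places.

X ~ Binomial(11, 0.20). Want P(X=6 | X≥2) = P(X=6) / P(X≥2).
P(X=6) = C(11,6)·0.20^6·0.80^5 = 0.0096888
P(X≥2) = 1 − 0.0858993 − 0.2362232 = 0.6778775
Ratio = 0.0096888 / 0.6778775 = 0.0142929

0.01429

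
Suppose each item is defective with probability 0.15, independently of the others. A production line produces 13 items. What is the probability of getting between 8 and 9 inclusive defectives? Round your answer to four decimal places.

0.0002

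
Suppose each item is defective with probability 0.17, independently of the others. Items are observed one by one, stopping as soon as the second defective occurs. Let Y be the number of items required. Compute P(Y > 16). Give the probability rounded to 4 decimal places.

Needing more than 16 items ⇔ fewer than 2 successes in the first 16. With X ~ Binomial(16, 0.17), P(Y > 16) = P(X ≤ 1).
  k=0: C(16,0)·0.17^0·0.83^16 = 0.050728
  k=1: C(16,1)·0.17^1·0.83^15 = 0.166242
P(X ≤ 1) = 0.216970

0.2170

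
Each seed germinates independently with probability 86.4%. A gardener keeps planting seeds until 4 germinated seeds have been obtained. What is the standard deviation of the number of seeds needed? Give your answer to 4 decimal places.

Y = total seeds until the fourth success; negative binomial with r=4, p=0.864.
SD(Y) = √[r(1−p)/p²] = √(0.728738) = 0.853662

0.8537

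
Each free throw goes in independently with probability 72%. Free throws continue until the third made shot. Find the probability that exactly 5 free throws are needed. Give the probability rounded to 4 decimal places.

0.1756

Y = trial on which the third success occurs; negative binomial, r=3, p=0.72.
P(Y=5) = C(4,2) · p^3 · (1−p)^2
= 6 · 0.37325 · 0.0784 = 0.175576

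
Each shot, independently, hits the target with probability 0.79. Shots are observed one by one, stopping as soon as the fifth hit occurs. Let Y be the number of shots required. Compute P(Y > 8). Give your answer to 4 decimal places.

Needing more than 8 shots ⇔ fewer than 5 successes in the first 8. With X ~ Binomial(8, 0.79), P(Y > 8) = P(X ≤ 4).
  k=0: C(8,0)·0.79^0·0.21^8 = 0.000004
  k=1: C(8,1)·0.79^1·0.21^7 = 0.000114
  k=2: C(8,2)·0.79^2·0.21^6 = 0.001499
  k=3: C(8,3)·0.79^3·0.21^5 = 0.011276
  k=4: C(8,4)·0.79^4·0.21^4 = 0.053025
P(X ≤ 4) = 0.065918

0.0659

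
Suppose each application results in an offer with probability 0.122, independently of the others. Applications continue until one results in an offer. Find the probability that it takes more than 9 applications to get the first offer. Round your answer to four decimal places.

Y = number of applications to the first success; geometric, p = 0.122.
P(Y > 9) = P(first 9 all fail) = (1−p)^9 = 0.310063

0.3101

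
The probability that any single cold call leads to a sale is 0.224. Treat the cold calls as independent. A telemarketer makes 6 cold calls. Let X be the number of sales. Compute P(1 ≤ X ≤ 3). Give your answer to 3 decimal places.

X ~ Binomial(6, 0.224); P(1 ≤ X ≤ 3) = Σ C(6,k) p^k (1−p)^(6−k) over k:
  k=1: C(6,1)·0.224^1·0.776^5 = 0.37819
  k=2: C(6,2)·0.224^2·0.776^4 = 0.27292
  k=3: C(6,3)·0.224^3·0.776^3 = 0.10504
Total = 0.75615

0.756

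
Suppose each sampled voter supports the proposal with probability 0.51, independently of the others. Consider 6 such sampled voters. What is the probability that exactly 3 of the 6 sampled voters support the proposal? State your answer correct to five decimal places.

0.31213

X ~ Binomial(n=6, p=0.51).
P(X=3) = C(6,3) · p^3 · (1−p)^3
= 20 · 0.13265 · 0.11765 = 0.3121251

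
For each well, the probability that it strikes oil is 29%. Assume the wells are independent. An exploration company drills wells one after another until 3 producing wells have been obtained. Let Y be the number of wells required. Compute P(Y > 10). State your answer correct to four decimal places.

0.4099

Needing more than 10 wells ⇔ fewer than 3 successes in the first 10. With X ~ Binomial(10, 0.29), P(Y > 10) = P(X ≤ 2).
  k=0: C(10,0)·0.29^0·0.71^10 = 0.032552
  k=1: C(10,1)·0.29^1·0.71^9 = 0.132961
  k=2: C(10,2)·0.29^2·0.71^8 = 0.244385
P(X ≤ 2) = 0.409899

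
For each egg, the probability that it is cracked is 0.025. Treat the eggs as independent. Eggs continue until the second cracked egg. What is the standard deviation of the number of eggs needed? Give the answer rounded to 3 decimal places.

55.857

Y = total eggs until the second success; negative binomial with r=2, p=0.025.
SD(Y) = √[r(1−p)/p²] = √(3120.00000) = 55.85696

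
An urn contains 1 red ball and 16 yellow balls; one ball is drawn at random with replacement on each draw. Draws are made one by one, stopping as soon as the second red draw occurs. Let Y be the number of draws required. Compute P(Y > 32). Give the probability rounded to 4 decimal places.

0.4311

Needing more than 32 draws ⇔ fewer than 2 successes in the first 32. With X ~ Binomial(32, 0.058824), P(Y > 32) = P(X ≤ 1).
  k=0: C(32,0)·0.058824^0·0.941176^32 = 0.143706
  k=1: C(32,1)·0.058824^1·0.941176^31 = 0.287411
P(X ≤ 1) = 0.431117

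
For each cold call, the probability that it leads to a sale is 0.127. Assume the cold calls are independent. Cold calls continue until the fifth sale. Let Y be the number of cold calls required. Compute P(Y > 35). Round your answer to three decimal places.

Needing more than 35 cold calls ⇔ fewer than 5 successes in the first 35. With X ~ Binomial(35, 0.127), P(Y > 35) = P(X ≤ 4).
  k=0: C(35,0)·0.127^0·0.873^35 = 0.00862
  k=1: C(35,1)·0.127^1·0.873^34 = 0.04389
  k=2: C(35,2)·0.127^2·0.873^33 = 0.10854
  k=3: C(35,3)·0.127^3·0.873^32 = 0.17369
  k=4: C(35,4)·0.127^4·0.873^31 = 0.20214
P(X ≤ 4) = 0.53688

0.537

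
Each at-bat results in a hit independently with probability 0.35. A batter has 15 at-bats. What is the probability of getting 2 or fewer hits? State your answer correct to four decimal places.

0.0617

X ~ Binomial(15, 0.35); P(X ≤ 2) = Σ C(15,k) p^k (1−p)^(15−k) over k:
  k=0: C(15,0)·0.35^0·0.65^15 = 0.001562
  k=1: C(15,1)·0.35^1·0.65^14 = 0.012617
  k=2: C(15,2)·0.35^2·0.65^13 = 0.047555
Total = 0.061734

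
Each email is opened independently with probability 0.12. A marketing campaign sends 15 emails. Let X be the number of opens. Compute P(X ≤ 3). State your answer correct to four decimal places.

0.9041

X ~ Binomial(15, 0.12); P(X ≤ 3) = Σ C(15,k) p^k (1−p)^(15−k) over k:
  k=0: C(15,0)·0.12^0·0.88^15 = 0.146974
  k=1: C(15,1)·0.12^1·0.88^14 = 0.300628
  k=2: C(15,2)·0.12^2·0.88^13 = 0.286963
  k=3: C(15,3)·0.12^3·0.88^12 = 0.169569
Total = 0.904135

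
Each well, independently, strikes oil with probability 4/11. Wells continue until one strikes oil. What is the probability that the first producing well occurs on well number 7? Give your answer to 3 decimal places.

Geometric (trials to first success), p = 0.363636.
P(Y = 7) = (1−p)^6 · p = 0.06641 · 0.363636 = 0.02415

0.024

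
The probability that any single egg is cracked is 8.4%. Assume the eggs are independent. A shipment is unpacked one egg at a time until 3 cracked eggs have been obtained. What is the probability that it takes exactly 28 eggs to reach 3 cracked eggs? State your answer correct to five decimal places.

0.02320

Y = trial on which the third success occurs; negative binomial, r=3, p=0.084.
P(Y=28) = C(27,2) · p^3 · (1−p)^25
= 351 · 0.0005927 · 0.11153 = 0.0232023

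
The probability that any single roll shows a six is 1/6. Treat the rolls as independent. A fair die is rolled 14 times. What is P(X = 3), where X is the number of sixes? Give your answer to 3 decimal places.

X ~ Binomial(n=14, p=0.166667).
P(X=3) = C(14,3) · p^3 · (1−p)^11
= 364 · 0.0046296 · 0.13459 = 0.22681

0.227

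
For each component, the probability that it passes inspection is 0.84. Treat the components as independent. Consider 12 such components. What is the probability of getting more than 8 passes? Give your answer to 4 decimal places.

X ~ Binomial(12, 0.84); P(X ≥ 9) = Σ C(12,k) p^k (1−p)^(12−k) over k:
  k=9: C(12,9)·0.84^9·0.16^3 = 0.187627
  k=10: C(12,10)·0.84^10·0.16^2 = 0.295513
  k=11: C(12,11)·0.84^11·0.16^1 = 0.282081
  k=12: C(12,12)·0.84^12·0.16^0 = 0.123410
Total = 0.888632

0.8886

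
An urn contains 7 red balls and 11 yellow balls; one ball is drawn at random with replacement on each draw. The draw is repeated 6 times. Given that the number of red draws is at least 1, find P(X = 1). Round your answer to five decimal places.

X ~ Binomial(6, 0.388889). Want P(X=1 | X≥1) = P(X=1) / P(X≥1).
P(X=1) = C(6,1)·0.388889^1·0.611111^5 = 0.1988739
P(X≥1) = 1 − 0.0520860 = 0.9479140
Ratio = 0.1988739 / 0.9479140 = 0.2098016

0.20980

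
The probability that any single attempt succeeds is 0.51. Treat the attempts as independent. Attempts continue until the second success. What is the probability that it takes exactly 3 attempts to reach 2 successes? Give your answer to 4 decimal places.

Y = trial on which the second success occurs; negative binomial, r=2, p=0.51.
P(Y=3) = C(2,1) · p^2 · (1−p)^1
= 2 · 0.2601 · 0.49 = 0.254898

0.2549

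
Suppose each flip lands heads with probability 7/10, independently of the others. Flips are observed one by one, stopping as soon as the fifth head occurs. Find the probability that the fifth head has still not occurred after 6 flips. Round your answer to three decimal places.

Needing more than 6 flips ⇔ fewer than 5 successes in the first 6. With X ~ Binomial(6, 0.70), P(Y > 6) = P(X ≤ 4).
  k=0: C(6,0)·0.70^0·0.30^6 = 0.00073
  k=1: C(6,1)·0.70^1·0.30^5 = 0.01021
  k=2: C(6,2)·0.70^2·0.30^4 = 0.05953
  k=3: C(6,3)·0.70^3·0.30^3 = 0.18522
  k=4: C(6,4)·0.70^4·0.30^2 = 0.32414
P(X ≤ 4) = 0.57983

0.580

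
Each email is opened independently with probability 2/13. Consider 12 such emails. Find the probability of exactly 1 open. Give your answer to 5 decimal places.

0.29391

X ~ Binomial(n=12, p=0.153846).
P(X=1) = C(12,1) · p^1 · (1−p)^11
= 12 · 0.15385 · 0.1592 = 0.2939074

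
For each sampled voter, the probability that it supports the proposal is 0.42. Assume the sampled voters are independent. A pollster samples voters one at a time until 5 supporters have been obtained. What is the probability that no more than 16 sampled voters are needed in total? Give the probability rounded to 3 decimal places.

0.871

Finishing within 16 sampled voters ⇔ at least 5 successes in the first 16. With X ~ Binomial(16, 0.42), P(Y ≤ 16) = 1 − P(X ≤ 4).
  k=0: C(16,0)·0.42^0·0.58^16 = 0.00016
  k=1: C(16,1)·0.42^1·0.58^15 = 0.00190
  k=2: C(16,2)·0.42^2·0.58^14 = 0.01032
  k=3: C(16,3)·0.42^3·0.58^13 = 0.03487
  k=4: C(16,4)·0.42^4·0.58^12 = 0.08207
1 − 0.12933 = 0.87067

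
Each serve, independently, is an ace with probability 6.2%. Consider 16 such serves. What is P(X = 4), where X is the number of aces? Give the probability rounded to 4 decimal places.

0.0125

X ~ Binomial(n=16, p=0.062).
P(X=4) = C(16,4) · p^4 · (1−p)^12
= 1820 · 1.4776e-05 · 0.46391 = 0.012476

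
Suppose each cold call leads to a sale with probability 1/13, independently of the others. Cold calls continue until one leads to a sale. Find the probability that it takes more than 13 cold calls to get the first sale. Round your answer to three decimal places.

Y = number of cold calls to the first success; geometric, p = 0.076923.
P(Y > 13) = P(first 13 all fail) = (1−p)^13 = 0.35326

0.353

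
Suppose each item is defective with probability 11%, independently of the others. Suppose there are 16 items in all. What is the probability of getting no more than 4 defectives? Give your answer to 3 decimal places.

X ~ Binomial(16, 0.11); P(X ≤ 4) = Σ C(16,k) p^k (1−p)^(16−k) over k:
  k=0: C(16,0)·0.11^0·0.89^16 = 0.15497
  k=1: C(16,1)·0.11^1·0.89^15 = 0.30645
  k=2: C(16,2)·0.11^2·0.89^14 = 0.28407
  k=3: C(16,3)·0.11^3·0.89^13 = 0.16385
  k=4: C(16,4)·0.11^4·0.89^12 = 0.06581
Total = 0.97515

0.975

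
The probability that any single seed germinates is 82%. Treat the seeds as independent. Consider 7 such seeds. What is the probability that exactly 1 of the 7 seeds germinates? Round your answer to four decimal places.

0.0002

X ~ Binomial(n=7, p=0.82).
P(X=1) = C(7,1) · p^1 · (1−p)^6
= 7 · 0.82 · 3.4012e-05 = 0.000195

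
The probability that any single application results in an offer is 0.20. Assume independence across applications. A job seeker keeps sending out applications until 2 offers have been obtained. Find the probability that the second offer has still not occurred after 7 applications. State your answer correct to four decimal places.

0.5767

Needing more than 7 applications ⇔ fewer than 2 successes in the first 7. With X ~ Binomial(7, 0.20), P(Y > 7) = P(X ≤ 1).
  k=0: C(7,0)·0.20^0·0.80^7 = 0.209715
  k=1: C(7,1)·0.20^1·0.80^6 = 0.367002
P(X ≤ 1) = 0.576717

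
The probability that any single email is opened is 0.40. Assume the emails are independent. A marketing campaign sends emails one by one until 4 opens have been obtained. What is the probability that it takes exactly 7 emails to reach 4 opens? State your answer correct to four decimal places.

0.1106

Y = trial on which the fourth success occurs; negative binomial, r=4, p=0.40.
P(Y=7) = C(6,3) · p^4 · (1−p)^3
= 20 · 0.0256 · 0.216 = 0.110592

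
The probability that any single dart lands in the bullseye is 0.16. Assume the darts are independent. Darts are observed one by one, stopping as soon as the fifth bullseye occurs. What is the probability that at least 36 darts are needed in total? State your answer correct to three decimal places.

0.321

Needing more than 35 darts ⇔ fewer than 5 successes in the first 35. With X ~ Binomial(35, 0.16), P(Y > 35) = P(X ≤ 4).
  k=0: C(35,0)·0.16^0·0.84^35 = 0.00224
  k=1: C(35,1)·0.16^1·0.84^34 = 0.01492
  k=2: C(35,2)·0.16^2·0.84^33 = 0.04830
  k=3: C(35,3)·0.16^3·0.84^32 = 0.10121
  k=4: C(35,4)·0.16^4·0.84^31 = 0.15422
P(X ≤ 4) = 0.32088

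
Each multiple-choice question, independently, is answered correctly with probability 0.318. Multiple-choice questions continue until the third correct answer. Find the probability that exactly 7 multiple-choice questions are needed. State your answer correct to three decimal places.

0.104

Y = trial on which the third success occurs; negative binomial, r=3, p=0.318.
P(Y=7) = C(6,2) · p^3 · (1−p)^4
= 15 · 0.032157 · 0.21634 = 0.10435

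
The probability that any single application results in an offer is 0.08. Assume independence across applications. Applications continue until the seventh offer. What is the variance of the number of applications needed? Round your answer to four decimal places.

Y = total applications until the seventh success; negative binomial with r=7, p=0.08.
Var(Y) = r(1−p)/p² = 7·0.92 / 0.08² = 1006.250000

1006.2500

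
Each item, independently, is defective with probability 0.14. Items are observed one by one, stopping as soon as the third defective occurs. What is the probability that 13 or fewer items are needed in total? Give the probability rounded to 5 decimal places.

Finishing within 13 items ⇔ at least 3 successes in the first 13. With X ~ Binomial(13, 0.14), P(Y ≤ 13) = 1 − P(X ≤ 2).
  k=0: C(13,0)·0.14^0·0.86^13 = 0.1407602
  k=1: C(13,1)·0.14^1·0.86^12 = 0.2978879
  k=2: C(13,2)·0.14^2·0.86^11 = 0.2909602
1 − 0.7296083 = 0.2703917

0.27039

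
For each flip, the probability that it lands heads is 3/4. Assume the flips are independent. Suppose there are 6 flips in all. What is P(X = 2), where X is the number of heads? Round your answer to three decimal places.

0.033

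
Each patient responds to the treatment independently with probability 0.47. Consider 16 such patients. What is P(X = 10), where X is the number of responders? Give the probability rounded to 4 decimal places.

0.0934

X ~ Binomial(n=16, p=0.47).
P(X=10) = C(16,10) · p^10 · (1−p)^6
= 8008 · 0.00052599 · 0.022164 = 0.093359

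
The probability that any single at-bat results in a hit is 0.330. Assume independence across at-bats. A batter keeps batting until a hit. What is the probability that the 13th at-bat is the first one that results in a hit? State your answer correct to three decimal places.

0.003

Geometric (trials to first success), p = 0.33.
P(Y = 13) = (1−p)^12 · p = 0.0081827 · 0.33 = 0.00270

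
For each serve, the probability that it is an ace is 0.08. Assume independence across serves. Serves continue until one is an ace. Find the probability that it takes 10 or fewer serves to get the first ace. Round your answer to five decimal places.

Y = number of serves to the first success; geometric, p = 0.08.
P(Y ≤ 10) = 1 − (1−p)^10 = 1 − 0.4343885 = 0.5656115

0.56561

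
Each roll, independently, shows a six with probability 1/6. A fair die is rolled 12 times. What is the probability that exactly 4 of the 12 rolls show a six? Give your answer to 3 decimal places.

X ~ Binomial(n=12, p=0.166667).
P(X=4) = C(12,4) · p^4 · (1−p)^8
= 495 · 0.0007716 · 0.23257 = 0.08883

0.089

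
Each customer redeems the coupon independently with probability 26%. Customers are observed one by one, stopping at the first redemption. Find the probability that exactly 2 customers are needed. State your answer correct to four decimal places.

0.1924

Geometric (trials to first success), p = 0.26.
P(Y = 2) = (1−p)^1 · p = 0.74 · 0.26 = 0.192400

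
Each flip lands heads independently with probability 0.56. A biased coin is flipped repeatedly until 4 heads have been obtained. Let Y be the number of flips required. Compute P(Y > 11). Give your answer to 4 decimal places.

Needing more than 11 flips ⇔ fewer than 4 successes in the first 11. With X ~ Binomial(11, 0.56), P(Y > 11) = P(X ≤ 3).
  k=0: C(11,0)·0.56^0·0.44^11 = 0.000120
  k=1: C(11,1)·0.56^1·0.44^10 = 0.001675
  k=2: C(11,2)·0.56^2·0.44^9 = 0.010661
  k=3: C(11,3)·0.56^3·0.44^8 = 0.040707
P(X ≤ 3) = 0.053163

0.0532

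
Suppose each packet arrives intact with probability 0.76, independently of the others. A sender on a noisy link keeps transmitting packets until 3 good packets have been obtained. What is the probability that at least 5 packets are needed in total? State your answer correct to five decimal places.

0.24496

Needing more than 4 packets ⇔ fewer than 3 successes in the first 4. With X ~ Binomial(4, 0.76), P(Y > 4) = P(X ≤ 2).
  k=0: C(4,0)·0.76^0·0.24^4 = 0.0033178
  k=1: C(4,1)·0.76^1·0.24^3 = 0.0420250
  k=2: C(4,2)·0.76^2·0.24^2 = 0.1996186
P(X ≤ 2) = 0.2449613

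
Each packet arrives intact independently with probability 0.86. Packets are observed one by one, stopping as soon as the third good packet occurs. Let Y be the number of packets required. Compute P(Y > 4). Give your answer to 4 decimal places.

0.0968

Needing more than 4 packets ⇔ fewer than 3 successes in the first 4. With X ~ Binomial(4, 0.86), P(Y > 4) = P(X ≤ 2).
  k=0: C(4,0)·0.86^0·0.14^4 = 0.000384
  k=1: C(4,1)·0.86^1·0.14^3 = 0.009439
  k=2: C(4,2)·0.86^2·0.14^2 = 0.086977
P(X ≤ 2) = 0.096800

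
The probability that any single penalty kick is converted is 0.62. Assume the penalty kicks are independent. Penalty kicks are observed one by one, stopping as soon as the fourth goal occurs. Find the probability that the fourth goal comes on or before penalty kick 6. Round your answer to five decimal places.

0.58573

Finishing within 6 penalty kicks ⇔ at least 4 successes in the first 6. With X ~ Binomial(6, 0.62), P(Y ≤ 6) = 1 − P(X ≤ 3).
  k=0: C(6,0)·0.62^0·0.38^6 = 0.0030109
  k=1: C(6,1)·0.62^1·0.38^5 = 0.0294755
  k=2: C(6,2)·0.62^2·0.38^4 = 0.1202289
  k=3: C(6,3)·0.62^3·0.38^3 = 0.2615507
1 − 0.4142660 = 0.5857340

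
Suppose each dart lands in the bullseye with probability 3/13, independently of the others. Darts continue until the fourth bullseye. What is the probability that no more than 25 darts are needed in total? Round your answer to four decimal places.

0.8617

Finishing within 25 darts ⇔ at least 4 successes in the first 25. With X ~ Binomial(25, 0.230769), P(Y ≤ 25) = 1 − P(X ≤ 3).
  k=0: C(25,0)·0.230769^0·0.769231^25 = 0.001417
  k=1: C(25,1)·0.230769^1·0.769231^24 = 0.010629
  k=2: C(25,2)·0.230769^2·0.769231^23 = 0.038263
  k=3: C(25,3)·0.230769^3·0.769231^22 = 0.088005
1 − 0.138314 = 0.861686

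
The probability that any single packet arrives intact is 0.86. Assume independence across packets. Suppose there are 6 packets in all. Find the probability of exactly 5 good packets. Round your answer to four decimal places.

X ~ Binomial(n=6, p=0.86).
P(X=5) = C(6,5) · p^5 · (1−p)^1
= 6 · 0.47043 · 0.14 = 0.395159

0.3952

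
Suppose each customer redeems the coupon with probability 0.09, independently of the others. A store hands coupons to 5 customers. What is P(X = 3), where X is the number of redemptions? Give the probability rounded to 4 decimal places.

0.0060

X ~ Binomial(n=5, p=0.09).
P(X=3) = C(5,3) · p^3 · (1−p)^2
= 10 · 0.000729 · 0.8281 = 0.006037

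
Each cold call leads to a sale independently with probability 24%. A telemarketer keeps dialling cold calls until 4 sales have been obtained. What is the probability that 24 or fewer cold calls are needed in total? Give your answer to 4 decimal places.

0.8623

Finishing within 24 cold calls ⇔ at least 4 successes in the first 24. With X ~ Binomial(24, 0.24), P(Y ≤ 24) = 1 − P(X ≤ 3).
  k=0: C(24,0)·0.24^0·0.76^24 = 0.001379
  k=1: C(24,1)·0.24^1·0.76^23 = 0.010450
  k=2: C(24,2)·0.24^2·0.76^22 = 0.037952
  k=3: C(24,3)·0.24^3·0.76^21 = 0.087888
1 − 0.137669 = 0.862331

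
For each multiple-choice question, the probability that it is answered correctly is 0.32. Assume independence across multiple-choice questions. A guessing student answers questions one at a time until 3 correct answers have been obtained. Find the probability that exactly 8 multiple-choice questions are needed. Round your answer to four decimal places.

Y = trial on which the third success occurs; negative binomial, r=3, p=0.32.
P(Y=8) = C(7,2) · p^3 · (1−p)^5
= 21 · 0.032768 · 0.14539 = 0.100049

0.1000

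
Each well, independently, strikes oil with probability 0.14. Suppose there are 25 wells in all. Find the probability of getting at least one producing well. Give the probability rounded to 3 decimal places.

P(at least one) = 1 − P(none) = 1 − (1 − 0.14)^25
= 1 − 0.02304 = 0.97696

0.977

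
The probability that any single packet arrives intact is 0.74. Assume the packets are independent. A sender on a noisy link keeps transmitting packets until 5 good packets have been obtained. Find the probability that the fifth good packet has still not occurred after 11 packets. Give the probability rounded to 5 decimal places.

Needing more than 11 packets ⇔ fewer than 5 successes in the first 11. With X ~ Binomial(11, 0.74), P(Y > 11) = P(X ≤ 4).
  k=0: C(11,0)·0.74^0·0.26^11 = 0.0000004
  k=1: C(11,1)·0.74^1·0.26^10 = 0.0000115
  k=2: C(11,2)·0.74^2·0.26^9 = 0.0001635
  k=3: C(11,3)·0.74^3·0.26^8 = 0.0013963
  k=4: C(11,4)·0.74^4·0.26^7 = 0.0079479
P(X ≤ 4) = 0.0095196

0.00952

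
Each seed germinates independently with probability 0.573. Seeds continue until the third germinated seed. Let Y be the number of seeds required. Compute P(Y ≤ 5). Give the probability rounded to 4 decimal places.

Finishing within 5 seeds ⇔ at least 3 successes in the first 5. With X ~ Binomial(5, 0.573), P(Y ≤ 5) = 1 − P(X ≤ 2).
  k=0: C(5,0)·0.573^0·0.427^5 = 0.014195
  k=1: C(5,1)·0.573^1·0.427^4 = 0.095244
  k=2: C(5,2)·0.573^2·0.427^3 = 0.255619
1 − 0.365058 = 0.634942

0.6349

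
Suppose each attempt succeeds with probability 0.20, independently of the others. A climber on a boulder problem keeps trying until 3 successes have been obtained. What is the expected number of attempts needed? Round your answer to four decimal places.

Y = total attempts until the third success; negative binomial with r=3, p=0.20.
E[Y] = r / p = 3 / 0.20 = 15.000000

15.0000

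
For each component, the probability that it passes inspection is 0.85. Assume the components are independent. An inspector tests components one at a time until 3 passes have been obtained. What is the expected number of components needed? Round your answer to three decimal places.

3.529

Y = total components until the third success; negative binomial with r=3, p=0.85.
E[Y] = r / p = 3 / 0.85 = 3.52941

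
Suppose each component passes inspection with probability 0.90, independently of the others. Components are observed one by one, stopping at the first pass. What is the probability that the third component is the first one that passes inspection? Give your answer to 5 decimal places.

Geometric (trials to first success), p = 0.90.
P(Y = 3) = (1−p)^2 · p = 0.01 · 0.90 = 0.0090000

0.00900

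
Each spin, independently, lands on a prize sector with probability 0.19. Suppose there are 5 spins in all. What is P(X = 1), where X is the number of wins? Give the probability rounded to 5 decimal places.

0.40894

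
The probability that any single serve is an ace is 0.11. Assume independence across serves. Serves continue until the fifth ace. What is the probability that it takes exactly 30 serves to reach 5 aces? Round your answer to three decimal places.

0.021

Y = trial on which the fifth success occurs; negative binomial, r=5, p=0.11.
P(Y=30) = C(29,4) · p^5 · (1−p)^25
= 23751 · 1.6105e-05 · 0.054294 = 0.02077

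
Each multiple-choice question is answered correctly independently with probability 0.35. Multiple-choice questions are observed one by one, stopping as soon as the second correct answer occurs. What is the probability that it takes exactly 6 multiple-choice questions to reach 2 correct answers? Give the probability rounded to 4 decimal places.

Y = trial on which the second success occurs; negative binomial, r=2, p=0.35.
P(Y=6) = C(5,1) · p^2 · (1−p)^4
= 5 · 0.1225 · 0.17851 = 0.109335

0.1093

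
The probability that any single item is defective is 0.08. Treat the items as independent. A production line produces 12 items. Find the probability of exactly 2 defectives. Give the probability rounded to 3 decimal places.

0.183

X ~ Binomial(n=12, p=0.08).
P(X=2) = C(12,2) · p^2 · (1−p)^10
= 66 · 0.0064 · 0.43439 = 0.18349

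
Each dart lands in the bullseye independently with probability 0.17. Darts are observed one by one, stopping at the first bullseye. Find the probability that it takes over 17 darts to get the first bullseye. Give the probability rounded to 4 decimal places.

Y = number of darts to the first success; geometric, p = 0.17.
P(Y > 17) = P(first 17 all fail) = (1−p)^17 = 0.042104

0.0421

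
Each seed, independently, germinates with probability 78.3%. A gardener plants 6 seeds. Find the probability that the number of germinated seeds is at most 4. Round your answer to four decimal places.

X ~ Binomial(6, 0.783); P(X ≤ 4) = Σ C(6,k) p^k (1−p)^(6−k) over k:
  k=0: C(6,0)·0.783^0·0.217^6 = 0.000104
  k=1: C(6,1)·0.783^1·0.217^5 = 0.002261
  k=2: C(6,2)·0.783^2·0.217^4 = 0.020392
  k=3: C(6,3)·0.783^3·0.217^3 = 0.098106
  k=4: C(6,4)·0.783^4·0.217^2 = 0.265496
Total = 0.386358

0.3864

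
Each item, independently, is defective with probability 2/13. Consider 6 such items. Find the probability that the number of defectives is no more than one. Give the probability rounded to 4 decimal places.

0.7674

X ~ Binomial(6, 0.153846); P(X ≤ 1) = Σ C(6,k) p^k (1−p)^(6−k) over k:
  k=0: C(6,0)·0.153846^0·0.846154^6 = 0.367025
  k=1: C(6,1)·0.153846^1·0.846154^5 = 0.400391
Total = 0.767417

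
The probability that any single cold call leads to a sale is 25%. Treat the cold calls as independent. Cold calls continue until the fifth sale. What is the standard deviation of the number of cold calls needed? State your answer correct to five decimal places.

7.74597

Y = total cold calls until the fifth success; negative binomial with r=5, p=0.25.
SD(Y) = √[r(1−p)/p²] = √(60.0000000) = 7.7459667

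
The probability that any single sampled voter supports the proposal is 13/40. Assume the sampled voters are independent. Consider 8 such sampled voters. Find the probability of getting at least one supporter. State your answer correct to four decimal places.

P(at least one) = 1 − P(none) = 1 − (1 − 0.325)^8
= 1 − 0.043095 = 0.956905

0.9569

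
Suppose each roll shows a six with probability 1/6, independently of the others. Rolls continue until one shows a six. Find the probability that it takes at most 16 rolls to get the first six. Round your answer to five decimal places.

0.94591

Y = number of rolls to the first success; geometric, p = 0.166667.
P(Y ≤ 16) = 1 − (1−p)^16 = 1 − 0.0540879 = 0.9459121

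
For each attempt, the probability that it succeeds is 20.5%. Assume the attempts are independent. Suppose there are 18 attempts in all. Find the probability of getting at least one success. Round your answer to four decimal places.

P(at least one) = 1 − P(none) = 1 − (1 − 0.205)^18
= 1 − 0.016092 = 0.983908

0.9839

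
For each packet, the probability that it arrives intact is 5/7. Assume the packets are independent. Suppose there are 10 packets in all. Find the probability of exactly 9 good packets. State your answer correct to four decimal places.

X ~ Binomial(n=10, p=0.714286).
P(X=9) = C(10,9) · p^9 · (1−p)^1
= 10 · 0.0484 · 0.28571 = 0.138286

0.1383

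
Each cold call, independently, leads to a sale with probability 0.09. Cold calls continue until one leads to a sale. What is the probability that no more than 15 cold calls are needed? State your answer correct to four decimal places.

0.7570

Y = number of cold calls to the first success; geometric, p = 0.09.
P(Y ≤ 15) = 1 − (1−p)^15 = 1 − 0.243008 = 0.756992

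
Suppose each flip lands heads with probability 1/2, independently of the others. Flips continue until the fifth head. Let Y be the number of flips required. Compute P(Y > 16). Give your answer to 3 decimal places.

Needing more than 16 flips ⇔ fewer than 5 successes in the first 16. With X ~ Binomial(16, 0.50), P(Y > 16) = P(X ≤ 4).
  k=0: C(16,0)·0.50^0·0.50^16 = 0.00002
  k=1: C(16,1)·0.50^1·0.50^15 = 0.00024
  k=2: C(16,2)·0.50^2·0.50^14 = 0.00183
  k=3: C(16,3)·0.50^3·0.50^13 = 0.00854
  k=4: C(16,4)·0.50^4·0.50^12 = 0.02777
P(X ≤ 4) = 0.03841

0.038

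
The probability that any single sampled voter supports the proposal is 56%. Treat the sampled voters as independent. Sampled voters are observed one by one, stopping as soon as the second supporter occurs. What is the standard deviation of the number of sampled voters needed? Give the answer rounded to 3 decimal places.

1.675

Y = total sampled voters until the second success; negative binomial with r=2, p=0.56.
SD(Y) = √[r(1−p)/p²] = √(2.80612) = 1.67515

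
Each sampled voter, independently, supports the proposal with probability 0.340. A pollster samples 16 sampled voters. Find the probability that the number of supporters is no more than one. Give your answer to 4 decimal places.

0.0120

X ~ Binomial(16, 0.34); P(X ≤ 1) = Σ C(16,k) p^k (1−p)^(16−k) over k:
  k=0: C(16,0)·0.34^0·0.66^16 = 0.001296
  k=1: C(16,1)·0.34^1·0.66^15 = 0.010685
Total = 0.011981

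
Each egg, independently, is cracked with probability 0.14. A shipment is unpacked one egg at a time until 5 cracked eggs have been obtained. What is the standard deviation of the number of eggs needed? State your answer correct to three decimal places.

14.812

Y = total eggs until the fifth success; negative binomial with r=5, p=0.14.
SD(Y) = √[r(1−p)/p²] = √(219.38776) = 14.81174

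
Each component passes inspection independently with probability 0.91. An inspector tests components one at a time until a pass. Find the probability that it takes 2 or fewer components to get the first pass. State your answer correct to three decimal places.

0.992

Y = number of components to the first success; geometric, p = 0.91.
P(Y ≤ 2) = 1 − (1−p)^2 = 1 − 0.00810 = 0.99190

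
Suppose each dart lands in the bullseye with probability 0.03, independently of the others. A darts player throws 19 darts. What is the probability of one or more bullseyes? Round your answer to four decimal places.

P(at least one) = 1 − P(none) = 1 − (1 − 0.03)^19
= 1 − 0.560613 = 0.439387

0.4394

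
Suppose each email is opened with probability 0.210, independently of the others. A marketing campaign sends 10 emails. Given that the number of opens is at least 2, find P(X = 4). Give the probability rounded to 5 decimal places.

0.15189

X ~ Binomial(10, 0.21). Want P(X=4 | X≥2) = P(X=4) / P(X≥2).
P(X=4) = C(10,4)·0.21^4·0.79^6 = 0.0992794
P(X≥2) = 1 − 0.0946828 − 0.2516884 = 0.6536289
Ratio = 0.0992794 / 0.6536289 = 0.1518895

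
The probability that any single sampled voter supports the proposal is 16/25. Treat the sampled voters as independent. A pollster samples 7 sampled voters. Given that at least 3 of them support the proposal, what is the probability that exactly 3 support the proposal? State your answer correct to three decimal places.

X ~ Binomial(7, 0.64). Want P(X=3 | X≥3) = P(X=3) / P(X≥3).
P(X=3) = C(7,3)·0.64^3·0.36^4 = 0.15411
P(X≥3) = 1 − 0.00078 − 0.00975 − 0.05201 = 0.93745
Ratio = 0.15411 / 0.93745 = 0.16439

0.164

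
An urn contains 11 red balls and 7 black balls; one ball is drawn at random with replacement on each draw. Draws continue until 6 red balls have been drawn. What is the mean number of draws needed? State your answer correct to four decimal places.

Y = total draws until the sixth success; negative binomial with r=6, p=0.611111.
E[Y] = r / p = 6 / 0.611111 = 9.818182

9.8182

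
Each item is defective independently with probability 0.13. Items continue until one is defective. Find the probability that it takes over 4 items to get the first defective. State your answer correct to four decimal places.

0.5729

Y = number of items to the first success; geometric, p = 0.13.
P(Y > 4) = P(first 4 all fail) = (1−p)^4 = 0.572898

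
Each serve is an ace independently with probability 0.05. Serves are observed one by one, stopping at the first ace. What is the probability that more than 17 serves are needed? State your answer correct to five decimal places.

0.41812

Y = number of serves to the first success; geometric, p = 0.05.
P(Y > 17) = P(first 17 all fail) = (1−p)^17 = 0.4181203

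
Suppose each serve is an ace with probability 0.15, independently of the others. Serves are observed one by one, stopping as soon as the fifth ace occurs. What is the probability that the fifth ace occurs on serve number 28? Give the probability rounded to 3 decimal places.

Y = trial on which the fifth success occurs; negative binomial, r=5, p=0.15.
P(Y=28) = C(27,4) · p^5 · (1−p)^23
= 17550 · 7.5937e-05 · 0.023803 = 0.03172

0.032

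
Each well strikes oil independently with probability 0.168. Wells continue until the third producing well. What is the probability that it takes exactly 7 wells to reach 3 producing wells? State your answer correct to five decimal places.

0.03408

Y = trial on which the third success occurs; negative binomial, r=3, p=0.168.
P(Y=7) = C(6,2) · p^3 · (1−p)^4
= 15 · 0.0047416 · 0.47917 = 0.0340810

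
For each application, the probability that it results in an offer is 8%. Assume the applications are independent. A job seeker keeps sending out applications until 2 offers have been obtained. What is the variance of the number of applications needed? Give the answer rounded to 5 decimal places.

287.50000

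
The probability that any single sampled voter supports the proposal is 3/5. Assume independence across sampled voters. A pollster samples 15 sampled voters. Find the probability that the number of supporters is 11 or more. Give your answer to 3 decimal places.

0.217

X ~ Binomial(15, 0.60); P(X ≥ 11) = Σ C(15,k) p^k (1−p)^(15−k) over k:
  k=11: C(15,11)·0.60^11·0.40^4 = 0.12678
  k=12: C(15,12)·0.60^12·0.40^3 = 0.06339
  k=13: C(15,13)·0.60^13·0.40^2 = 0.02194
  k=14: C(15,14)·0.60^14·0.40^1 = 0.00470
  k=15: C(15,15)·0.60^15·0.40^0 = 0.00047
Total = 0.21728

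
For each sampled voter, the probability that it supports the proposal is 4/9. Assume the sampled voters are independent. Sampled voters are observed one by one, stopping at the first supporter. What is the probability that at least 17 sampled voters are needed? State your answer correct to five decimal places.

0.00008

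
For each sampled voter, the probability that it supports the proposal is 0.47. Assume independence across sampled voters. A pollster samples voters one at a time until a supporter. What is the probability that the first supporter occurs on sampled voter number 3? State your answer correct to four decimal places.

Geometric (trials to first success), p = 0.47.
P(Y = 3) = (1−p)^2 · p = 0.2809 · 0.47 = 0.132023

0.1320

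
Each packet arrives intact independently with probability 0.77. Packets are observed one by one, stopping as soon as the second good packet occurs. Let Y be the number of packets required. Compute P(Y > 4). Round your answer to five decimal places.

0.04027

Needing more than 4 packets ⇔ fewer than 2 successes in the first 4. With X ~ Binomial(4, 0.77), P(Y > 4) = P(X ≤ 1).
  k=0: C(4,0)·0.77^0·0.23^4 = 0.0027984
  k=1: C(4,1)·0.77^1·0.23^3 = 0.0374744
P(X ≤ 1) = 0.0402728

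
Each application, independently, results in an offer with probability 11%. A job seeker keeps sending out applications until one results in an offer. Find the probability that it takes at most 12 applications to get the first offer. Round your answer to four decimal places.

Y = number of applications to the first success; geometric, p = 0.11.
P(Y ≤ 12) = 1 − (1−p)^12 = 1 − 0.246990 = 0.753010

0.7530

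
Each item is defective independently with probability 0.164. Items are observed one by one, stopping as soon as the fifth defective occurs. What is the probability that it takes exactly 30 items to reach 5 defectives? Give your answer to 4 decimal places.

Y = trial on which the fifth success occurs; negative binomial, r=5, p=0.164.
P(Y=30) = C(29,4) · p^5 · (1−p)^25
= 23751 · 0.00011864 · 0.011354 = 0.031993

0.0320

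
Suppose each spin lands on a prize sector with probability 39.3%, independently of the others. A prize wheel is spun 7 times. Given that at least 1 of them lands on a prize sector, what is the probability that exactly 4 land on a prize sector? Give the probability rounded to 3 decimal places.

X ~ Binomial(7, 0.393). Want P(X=4 | X≥1) = P(X=4) / P(X≥1).
P(X=4) = C(7,4)·0.393^4·0.607^3 = 0.18673
P(X≥1) = 1 − 0.03036 = 0.96964
Ratio = 0.18673 / 0.96964 = 0.19257

0.193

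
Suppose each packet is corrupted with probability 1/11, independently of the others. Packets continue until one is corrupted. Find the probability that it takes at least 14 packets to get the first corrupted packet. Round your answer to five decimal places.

0.28966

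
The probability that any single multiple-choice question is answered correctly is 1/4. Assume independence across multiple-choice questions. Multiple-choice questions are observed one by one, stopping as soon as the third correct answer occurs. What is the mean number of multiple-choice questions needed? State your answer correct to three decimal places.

Y = total multiple-choice questions until the third success; negative binomial with r=3, p=0.25.
E[Y] = r / p = 3 / 0.25 = 12.00000

12.000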